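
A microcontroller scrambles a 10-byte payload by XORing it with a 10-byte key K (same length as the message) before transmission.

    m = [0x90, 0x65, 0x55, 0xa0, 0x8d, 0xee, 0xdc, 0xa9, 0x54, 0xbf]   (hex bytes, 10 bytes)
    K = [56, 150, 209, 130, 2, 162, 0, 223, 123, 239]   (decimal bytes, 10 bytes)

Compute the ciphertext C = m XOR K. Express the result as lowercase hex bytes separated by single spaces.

byte 0: 90 XOR 38 = a8
byte 1: 65 XOR 96 = f3
byte 2: 55 XOR d1 = 84
byte 3: a0 XOR 82 = 22
byte 4: 8d XOR 02 = 8f
byte 5: ee XOR a2 = 4c
byte 6: dc XOR 00 = dc
byte 7: a9 XOR df = 76
byte 8: 54 XOR 7b = 2f
byte 9: bf XOR ef = 50

a8 f3 84 22 8f 4c dc 76 2f 50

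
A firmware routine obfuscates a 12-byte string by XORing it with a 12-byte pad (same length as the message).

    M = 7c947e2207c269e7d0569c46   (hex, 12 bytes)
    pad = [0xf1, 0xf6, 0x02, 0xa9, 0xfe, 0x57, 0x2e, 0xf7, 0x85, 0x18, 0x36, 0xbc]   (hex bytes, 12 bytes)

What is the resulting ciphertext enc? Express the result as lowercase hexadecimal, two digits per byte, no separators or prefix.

8d627c8bf9954710554eaafa

byte 0: 7c xor f1 = 8d
byte 1: 94 xor f6 = 62
byte 2: 7e xor 02 = 7c
byte 3: 22 xor a9 = 8b
byte 4: 07 xor fe = f9
byte 5: c2 xor 57 = 95
byte 6: 69 xor 2e = 47
byte 7: e7 xor f7 = 10
byte 8: d0 xor 85 = 55
byte 9: 56 xor 18 = 4e
byte 10: 9c xor 36 = aa
byte 11: 46 xor bc = fa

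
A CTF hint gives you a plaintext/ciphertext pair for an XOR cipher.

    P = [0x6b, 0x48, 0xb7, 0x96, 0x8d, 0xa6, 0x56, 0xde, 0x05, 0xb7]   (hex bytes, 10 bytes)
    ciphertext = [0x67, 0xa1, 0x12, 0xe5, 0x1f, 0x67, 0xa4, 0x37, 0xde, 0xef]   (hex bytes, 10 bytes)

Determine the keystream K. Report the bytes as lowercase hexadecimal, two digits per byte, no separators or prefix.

0ce9a57392c1f2e9db58

Since ciphertext = P ⊕ K, XORing both sides with P gives K = P ⊕ ciphertext.
6b XOR 67 = 0c
48 XOR a1 = e9
b7 XOR 12 = a5
96 XOR e5 = 73
8d XOR 1f = 92
a6 XOR 67 = c1
56 XOR a4 = f2
de XOR 37 = e9
05 XOR de = db
b7 XOR ef = 58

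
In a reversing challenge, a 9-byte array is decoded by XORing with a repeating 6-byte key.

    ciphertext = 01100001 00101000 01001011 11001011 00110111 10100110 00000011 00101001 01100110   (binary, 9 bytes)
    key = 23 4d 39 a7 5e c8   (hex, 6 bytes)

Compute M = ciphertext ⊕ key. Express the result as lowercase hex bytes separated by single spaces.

42 65 72 6c 69 6e 20 64 5f

The 6-byte key repeats, so the effective keystream is 23 4d 39 a7 5e c8 23 4d 39.
byte 0: 61 xor 23 = 42
byte 1: 28 xor 4d = 65
byte 2: 4b xor 39 = 72
byte 3: cb xor a7 = 6c
byte 4: 37 xor 5e = 69
byte 5: a6 xor c8 = 6e
byte 6: 03 xor 23 = 20
byte 7: 29 xor 4d = 64
byte 8: 66 xor 39 = 5f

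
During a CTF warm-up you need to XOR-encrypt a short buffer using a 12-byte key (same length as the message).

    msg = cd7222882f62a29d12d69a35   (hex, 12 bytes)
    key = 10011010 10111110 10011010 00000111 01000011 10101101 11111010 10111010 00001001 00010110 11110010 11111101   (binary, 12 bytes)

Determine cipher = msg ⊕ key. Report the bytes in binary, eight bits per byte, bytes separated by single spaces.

cd ^ 9a = 57
72 ^ be = cc
22 ^ 9a = b8
88 ^ 07 = 8f
2f ^ 43 = 6c
62 ^ ad = cf
a2 ^ fa = 58
9d ^ ba = 27
12 ^ 09 = 1b
d6 ^ 16 = c0
9a ^ f2 = 68
35 ^ fd = c8

01010111 11001100 10111000 10001111 01101100 11001111 01011000 00100111 00011011 11000000 01101000 11001000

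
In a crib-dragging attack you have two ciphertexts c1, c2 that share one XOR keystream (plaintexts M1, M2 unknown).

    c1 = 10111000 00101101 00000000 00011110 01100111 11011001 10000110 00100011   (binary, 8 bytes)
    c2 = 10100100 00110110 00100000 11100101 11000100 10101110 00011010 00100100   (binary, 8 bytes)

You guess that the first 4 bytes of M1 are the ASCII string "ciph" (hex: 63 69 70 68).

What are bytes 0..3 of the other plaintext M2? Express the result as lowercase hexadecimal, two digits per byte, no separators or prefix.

7f725093

First, c1 ⊕ c2 = (M1 ⊕ K) ⊕ (M2 ⊕ K) = M1 ⊕ M2, so the key drops out. Then M2 = (M1 ⊕ M2) ⊕ M1 over the first 4 bytes.
byte 0: (b8 xor a4) xor 63 = 1c xor 63 = 7f
byte 1: (2d xor 36) xor 69 = 1b xor 69 = 72
byte 2: (00 xor 20) xor 70 = 20 xor 70 = 50
byte 3: (1e xor e5) xor 68 = fb xor 68 = 93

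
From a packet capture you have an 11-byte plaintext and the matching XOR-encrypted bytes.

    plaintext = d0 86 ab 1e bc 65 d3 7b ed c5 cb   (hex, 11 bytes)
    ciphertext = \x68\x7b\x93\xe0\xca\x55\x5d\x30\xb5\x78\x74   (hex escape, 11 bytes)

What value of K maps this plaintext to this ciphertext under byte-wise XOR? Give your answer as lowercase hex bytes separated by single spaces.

Since ciphertext = plaintext ⊕ K, XORing both sides with plaintext gives K = plaintext ⊕ ciphertext.
byte 0: 208 xor 104 = 184
byte 1: 134 xor 123 = 253
byte 2: 171 xor 147 =  56
byte 3:  30 xor 224 = 254
byte 4: 188 xor 202 = 118
byte 5: 101 xor  85 =  48
byte 6: 211 xor  93 = 142
byte 7: 123 xor  48 =  75
byte 8: 237 xor 181 =  88
byte 9: 197 xor 120 = 189
byte 10: 203 xor 116 = 191

b8 fd 38 fe 76 30 8e 4b 58 bd bf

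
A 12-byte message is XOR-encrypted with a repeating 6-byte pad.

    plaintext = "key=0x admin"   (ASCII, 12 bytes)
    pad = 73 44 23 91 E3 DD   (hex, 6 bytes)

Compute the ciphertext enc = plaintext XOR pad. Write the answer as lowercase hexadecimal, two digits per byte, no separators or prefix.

18215aacd3a5532547fc8ab3

The 6-byte key repeats, so the effective keystream is 73 44 23 91 e3 dd 73 44 23 91 e3 dd.
byte 0: 6b ⊕ 73 = 18
byte 1: 65 ⊕ 44 = 21
byte 2: 79 ⊕ 23 = 5a
byte 3: 3d ⊕ 91 = ac
byte 4: 30 ⊕ e3 = d3
byte 5: 78 ⊕ dd = a5
byte 6: 20 ⊕ 73 = 53
byte 7: 61 ⊕ 44 = 25
byte 8: 64 ⊕ 23 = 47
byte 9: 6d ⊕ 91 = fc
byte 10: 69 ⊕ e3 = 8a
byte 11: 6e ⊕ dd = b3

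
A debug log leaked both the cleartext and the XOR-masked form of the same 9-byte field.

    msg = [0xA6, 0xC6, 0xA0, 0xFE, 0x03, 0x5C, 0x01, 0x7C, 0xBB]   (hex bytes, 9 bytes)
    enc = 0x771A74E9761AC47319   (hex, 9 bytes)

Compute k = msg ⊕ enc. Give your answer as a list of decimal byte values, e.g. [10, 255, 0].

[209, 220, 212, 23, 117, 70, 197, 15, 162]

Since enc = msg ⊕ k, XORing both sides with msg gives k = msg ⊕ enc.
a6 XOR 77 = d1
c6 XOR 1a = dc
a0 XOR 74 = d4
fe XOR e9 = 17
03 XOR 76 = 75
5c XOR 1a = 46
01 XOR c4 = c5
7c XOR 73 = 0f
bb XOR 19 = a2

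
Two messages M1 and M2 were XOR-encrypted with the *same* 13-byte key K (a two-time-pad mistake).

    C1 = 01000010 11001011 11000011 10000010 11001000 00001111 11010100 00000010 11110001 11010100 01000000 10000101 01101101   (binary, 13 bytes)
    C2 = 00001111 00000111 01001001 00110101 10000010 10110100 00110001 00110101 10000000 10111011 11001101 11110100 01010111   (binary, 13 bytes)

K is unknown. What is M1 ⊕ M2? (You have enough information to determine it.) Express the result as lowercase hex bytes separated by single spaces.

C1 ⊕ C2 = (M1 ⊕ K) ⊕ (M2 ⊕ K) = M1 ⊕ M2 — the shared key cancels under XOR.
byte 0: 42 xor 0f = 4d
byte 1: cb xor 07 = cc
byte 2: c3 xor 49 = 8a
byte 3: 82 xor 35 = b7
byte 4: c8 xor 82 = 4a
byte 5: 0f xor b4 = bb
byte 6: d4 xor 31 = e5
byte 7: 02 xor 35 = 37
byte 8: f1 xor 80 = 71
byte 9: d4 xor bb = 6f
byte 10: 40 xor cd = 8d
byte 11: 85 xor f4 = 71
byte 12: 6d xor 57 = 3a

4d cc 8a b7 4a bb e5 37 71 6f 8d 71 3a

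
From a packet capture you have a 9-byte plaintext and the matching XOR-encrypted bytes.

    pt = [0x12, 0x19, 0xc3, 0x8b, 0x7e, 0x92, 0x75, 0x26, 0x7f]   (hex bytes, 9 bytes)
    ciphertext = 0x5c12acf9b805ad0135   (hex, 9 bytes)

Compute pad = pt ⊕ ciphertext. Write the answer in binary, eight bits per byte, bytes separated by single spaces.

Since ciphertext = pt ⊕ pad, XORing both sides with pt gives pad = pt ⊕ ciphertext.
12 xor 5c = 4e
19 xor 12 = 0b
c3 xor ac = 6f
8b xor f9 = 72
7e xor b8 = c6
92 xor 05 = 97
75 xor ad = d8
26 xor 01 = 27
7f xor 35 = 4a

01001110 00001011 01101111 01110010 11000110 10010111 11011000 00100111 01001010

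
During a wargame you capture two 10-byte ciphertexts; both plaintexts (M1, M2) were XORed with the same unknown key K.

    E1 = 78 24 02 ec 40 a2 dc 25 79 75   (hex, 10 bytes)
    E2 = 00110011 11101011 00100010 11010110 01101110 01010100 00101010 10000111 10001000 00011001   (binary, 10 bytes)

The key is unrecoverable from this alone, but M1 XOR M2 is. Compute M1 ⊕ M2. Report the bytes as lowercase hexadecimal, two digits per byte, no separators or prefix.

E1 ⊕ E2 = (M1 ⊕ K) ⊕ (M2 ⊕ K) = M1 ⊕ M2 — the shared key cancels under XOR.
01111000 ⊕ 00110011 = 01001011
00100100 ⊕ 11101011 = 11001111
00000010 ⊕ 00100010 = 00100000
11101100 ⊕ 11010110 = 00111010
01000000 ⊕ 01101110 = 00101110
10100010 ⊕ 01010100 = 11110110
11011100 ⊕ 00101010 = 11110110
00100101 ⊕ 10000111 = 10100010
01111001 ⊕ 10001000 = 11110001
01110101 ⊕ 00011001 = 01101100

4bcf203a2ef6f6a2f16c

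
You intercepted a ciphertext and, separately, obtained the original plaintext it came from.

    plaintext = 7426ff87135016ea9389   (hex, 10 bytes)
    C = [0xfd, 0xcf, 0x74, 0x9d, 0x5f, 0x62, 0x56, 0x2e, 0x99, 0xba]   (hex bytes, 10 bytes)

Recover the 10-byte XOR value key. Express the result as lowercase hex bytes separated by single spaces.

89 e9 8b 1a 4c 32 40 c4 0a 33

Since C = plaintext ⊕ key, XORing both sides with plaintext gives key = plaintext ⊕ C.
byte 0: 74 ⊕ fd = 89
byte 1: 26 ⊕ cf = e9
byte 2: ff ⊕ 74 = 8b
byte 3: 87 ⊕ 9d = 1a
byte 4: 13 ⊕ 5f = 4c
byte 5: 50 ⊕ 62 = 32
byte 6: 16 ⊕ 56 = 40
byte 7: ea ⊕ 2e = c4
byte 8: 93 ⊕ 99 = 0a
byte 9: 89 ⊕ ba = 33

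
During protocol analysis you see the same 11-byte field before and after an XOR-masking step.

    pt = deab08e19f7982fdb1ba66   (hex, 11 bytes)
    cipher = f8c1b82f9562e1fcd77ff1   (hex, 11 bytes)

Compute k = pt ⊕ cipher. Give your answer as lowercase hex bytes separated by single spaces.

Since cipher = pt ⊕ k, XORing both sides with pt gives k = pt ⊕ cipher.
11011110 XOR 11111000 = 00100110
10101011 XOR 11000001 = 01101010
00001000 XOR 10111000 = 10110000
11100001 XOR 00101111 = 11001110
10011111 XOR 10010101 = 00001010
01111001 XOR 01100010 = 00011011
10000010 XOR 11100001 = 01100011
11111101 XOR 11111100 = 00000001
10110001 XOR 11010111 = 01100110
10111010 XOR 01111111 = 11000101
01100110 XOR 11110001 = 10010111

26 6a b0 ce 0a 1b 63 01 66 c5 97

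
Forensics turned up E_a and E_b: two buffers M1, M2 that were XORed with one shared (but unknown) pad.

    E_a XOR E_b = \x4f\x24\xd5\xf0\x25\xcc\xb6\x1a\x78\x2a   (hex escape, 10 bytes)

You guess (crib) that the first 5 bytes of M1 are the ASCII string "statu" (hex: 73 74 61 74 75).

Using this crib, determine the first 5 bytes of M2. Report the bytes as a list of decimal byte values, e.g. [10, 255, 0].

Since E_a ⊕ E_b = M1 ⊕ M2, XORing with the guessed M1 bytes yields the corresponding M2 bytes: M2 = (E_a ⊕ E_b) ⊕ M1.
4f ⊕ 73 = 3c
24 ⊕ 74 = 50
d5 ⊕ 61 = b4
f0 ⊕ 74 = 84
25 ⊕ 75 = 50

[60, 80, 180, 132, 80]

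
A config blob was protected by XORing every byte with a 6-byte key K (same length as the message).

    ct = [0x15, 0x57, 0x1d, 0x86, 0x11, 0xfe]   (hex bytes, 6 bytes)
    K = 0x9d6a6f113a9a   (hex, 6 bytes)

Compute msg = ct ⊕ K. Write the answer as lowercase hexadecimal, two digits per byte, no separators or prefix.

XOR is its own inverse, so applying the key byte-wise gives the result directly.
15 ^ 9d = 88
57 ^ 6a = 3d
1d ^ 6f = 72
86 ^ 11 = 97
11 ^ 3a = 2b
fe ^ 9a = 64

883d72972b64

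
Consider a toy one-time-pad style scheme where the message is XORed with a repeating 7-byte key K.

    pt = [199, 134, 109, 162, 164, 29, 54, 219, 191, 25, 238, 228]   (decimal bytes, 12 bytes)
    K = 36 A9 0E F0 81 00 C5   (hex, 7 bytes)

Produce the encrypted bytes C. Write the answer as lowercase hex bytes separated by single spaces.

f1 2f 63 52 25 1d f3 ed 16 17 1e 65

The 7-byte key repeats, so the effective keystream is 36 a9 0e f0 81 00 c5 36 a9 0e f0 81.
byte 0: 199 ^  54 = 241
byte 1: 134 ^ 169 =  47
byte 2: 109 ^  14 =  99
byte 3: 162 ^ 240 =  82
byte 4: 164 ^ 129 =  37
byte 5:  29 ^   0 =  29
byte 6:  54 ^ 197 = 243
byte 7: 219 ^  54 = 237
byte 8: 191 ^ 169 =  22
byte 9:  25 ^  14 =  23
byte 10: 238 ^ 240 =  30
byte 11: 228 ^ 129 = 101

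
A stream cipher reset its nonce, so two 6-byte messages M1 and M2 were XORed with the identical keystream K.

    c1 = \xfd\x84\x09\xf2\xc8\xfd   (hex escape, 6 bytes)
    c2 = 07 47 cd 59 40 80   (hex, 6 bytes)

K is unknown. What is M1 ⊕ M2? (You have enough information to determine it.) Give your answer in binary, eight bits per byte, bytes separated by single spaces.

11111010 11000011 11000100 10101011 10001000 01111101

c1 ⊕ c2 = (M1 ⊕ K) ⊕ (M2 ⊕ K) = M1 ⊕ M2 — the shared key cancels under XOR.
fd ^ 07 = fa
84 ^ 47 = c3
09 ^ cd = c4
f2 ^ 59 = ab
c8 ^ 40 = 88
fd ^ 80 = 7d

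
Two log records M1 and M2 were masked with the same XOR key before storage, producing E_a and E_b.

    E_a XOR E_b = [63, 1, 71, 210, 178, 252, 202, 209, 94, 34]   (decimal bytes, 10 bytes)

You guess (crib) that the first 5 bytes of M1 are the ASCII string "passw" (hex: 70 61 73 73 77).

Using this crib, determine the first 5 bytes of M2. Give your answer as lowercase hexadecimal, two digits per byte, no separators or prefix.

4f6034a1c5

Since E_a ⊕ E_b = M1 ⊕ M2, XORing with the guessed M1 bytes yields the corresponding M2 bytes: M2 = (E_a ⊕ E_b) ⊕ M1.
3f XOR 70 = 4f
01 XOR 61 = 60
47 XOR 73 = 34
d2 XOR 73 = a1
b2 XOR 77 = c5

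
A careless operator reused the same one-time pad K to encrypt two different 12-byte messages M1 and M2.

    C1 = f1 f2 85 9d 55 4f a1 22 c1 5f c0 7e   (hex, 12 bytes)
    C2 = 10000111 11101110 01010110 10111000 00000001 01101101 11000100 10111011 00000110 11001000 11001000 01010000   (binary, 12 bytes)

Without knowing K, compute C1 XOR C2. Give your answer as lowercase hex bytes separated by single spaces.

C1 ⊕ C2 = (M1 ⊕ K) ⊕ (M2 ⊕ K) = M1 ⊕ M2 — the shared key cancels under XOR.
f1 ^ 87 = 76
f2 ^ ee = 1c
85 ^ 56 = d3
9d ^ b8 = 25
55 ^ 01 = 54
4f ^ 6d = 22
a1 ^ c4 = 65
22 ^ bb = 99
c1 ^ 06 = c7
5f ^ c8 = 97
c0 ^ c8 = 08
7e ^ 50 = 2e

76 1c d3 25 54 22 65 99 c7 97 08 2e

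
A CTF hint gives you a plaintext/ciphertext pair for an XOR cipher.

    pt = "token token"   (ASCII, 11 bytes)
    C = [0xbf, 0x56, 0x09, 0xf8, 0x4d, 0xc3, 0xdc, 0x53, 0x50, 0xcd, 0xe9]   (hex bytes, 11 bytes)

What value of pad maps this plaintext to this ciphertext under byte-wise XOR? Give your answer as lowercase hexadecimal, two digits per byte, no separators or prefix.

cb39629d23e3a83c3ba887

Since C = pt ⊕ pad, XORing both sides with pt gives pad = pt ⊕ C.
74 ⊕ bf = cb
6f ⊕ 56 = 39
6b ⊕ 09 = 62
65 ⊕ f8 = 9d
6e ⊕ 4d = 23
20 ⊕ c3 = e3
74 ⊕ dc = a8
6f ⊕ 53 = 3c
6b ⊕ 50 = 3b
65 ⊕ cd = a8
6e ⊕ e9 = 87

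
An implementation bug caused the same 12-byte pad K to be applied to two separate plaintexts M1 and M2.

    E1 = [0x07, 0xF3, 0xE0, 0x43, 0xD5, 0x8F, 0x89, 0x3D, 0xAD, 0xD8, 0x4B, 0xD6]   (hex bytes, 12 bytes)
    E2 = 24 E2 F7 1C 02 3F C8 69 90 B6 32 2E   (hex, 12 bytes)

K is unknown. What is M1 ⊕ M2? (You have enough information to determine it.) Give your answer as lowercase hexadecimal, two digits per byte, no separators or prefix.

E1 ⊕ E2 = (M1 ⊕ K) ⊕ (M2 ⊕ K) = M1 ⊕ M2 — the shared key cancels under XOR.
07 xor 24 = 23
f3 xor e2 = 11
e0 xor f7 = 17
43 xor 1c = 5f
d5 xor 02 = d7
8f xor 3f = b0
89 xor c8 = 41
3d xor 69 = 54
ad xor 90 = 3d
d8 xor b6 = 6e
4b xor 32 = 79
d6 xor 2e = f8

2311175fd7b041543d6e79f8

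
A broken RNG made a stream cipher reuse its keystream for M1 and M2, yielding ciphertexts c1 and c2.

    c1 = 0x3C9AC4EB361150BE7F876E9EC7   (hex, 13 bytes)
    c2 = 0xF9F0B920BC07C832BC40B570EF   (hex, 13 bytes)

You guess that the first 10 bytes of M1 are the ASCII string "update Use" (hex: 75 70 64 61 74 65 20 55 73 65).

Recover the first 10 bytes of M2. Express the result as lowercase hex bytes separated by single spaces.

First, c1 ⊕ c2 = (M1 ⊕ K) ⊕ (M2 ⊕ K) = M1 ⊕ M2, so the key drops out. Then M2 = (M1 ⊕ M2) ⊕ M1 over the first 10 bytes.
byte 0: (3c xor f9) xor 75 = c5 xor 75 = b0
byte 1: (9a xor f0) xor 70 = 6a xor 70 = 1a
byte 2: (c4 xor b9) xor 64 = 7d xor 64 = 19
byte 3: (eb xor 20) xor 61 = cb xor 61 = aa
byte 4: (36 xor bc) xor 74 = 8a xor 74 = fe
byte 5: (11 xor 07) xor 65 = 16 xor 65 = 73
byte 6: (50 xor c8) xor 20 = 98 xor 20 = b8
byte 7: (be xor 32) xor 55 = 8c xor 55 = d9
byte 8: (7f xor bc) xor 73 = c3 xor 73 = b0
byte 9: (87 xor 40) xor 65 = c7 xor 65 = a2

b0 1a 19 aa fe 73 b8 d9 b0 a2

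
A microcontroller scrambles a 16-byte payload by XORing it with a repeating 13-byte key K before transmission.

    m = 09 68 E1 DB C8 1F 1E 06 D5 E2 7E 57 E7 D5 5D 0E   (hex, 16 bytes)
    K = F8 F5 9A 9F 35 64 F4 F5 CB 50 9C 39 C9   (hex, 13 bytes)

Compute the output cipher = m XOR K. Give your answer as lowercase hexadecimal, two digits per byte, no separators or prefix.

The 13-byte key repeats, so the effective keystream is f8 f5 9a 9f 35 64 f4 f5 cb 50 9c 39 c9 f8 f5 9a.
byte 0: 09 XOR f8 = f1
byte 1: 68 XOR f5 = 9d
byte 2: e1 XOR 9a = 7b
byte 3: db XOR 9f = 44
byte 4: c8 XOR 35 = fd
byte 5: 1f XOR 64 = 7b
byte 6: 1e XOR f4 = ea
byte 7: 06 XOR f5 = f3
byte 8: d5 XOR cb = 1e
byte 9: e2 XOR 50 = b2
byte 10: 7e XOR 9c = e2
byte 11: 57 XOR 39 = 6e
byte 12: e7 XOR c9 = 2e
byte 13: d5 XOR f8 = 2d
byte 14: 5d XOR f5 = a8
byte 15: 0e XOR 9a = 94

f19d7b44fd7beaf31eb2e26e2e2da894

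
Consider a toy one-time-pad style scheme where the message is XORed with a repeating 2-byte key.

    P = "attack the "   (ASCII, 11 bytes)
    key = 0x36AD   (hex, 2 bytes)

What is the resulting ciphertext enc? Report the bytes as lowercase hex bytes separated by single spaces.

The 2-byte key repeats, so the effective keystream is 36 ad 36 ad 36 ad 36 ad 36 ad 36.
byte 0: 61 XOR 36 = 57
byte 1: 74 XOR ad = d9
byte 2: 74 XOR 36 = 42
byte 3: 61 XOR ad = cc
byte 4: 63 XOR 36 = 55
byte 5: 6b XOR ad = c6
byte 6: 20 XOR 36 = 16
byte 7: 74 XOR ad = d9
byte 8: 68 XOR 36 = 5e
byte 9: 65 XOR ad = c8
byte 10: 20 XOR 36 = 16

57 d9 42 cc 55 c6 16 d9 5e c8 16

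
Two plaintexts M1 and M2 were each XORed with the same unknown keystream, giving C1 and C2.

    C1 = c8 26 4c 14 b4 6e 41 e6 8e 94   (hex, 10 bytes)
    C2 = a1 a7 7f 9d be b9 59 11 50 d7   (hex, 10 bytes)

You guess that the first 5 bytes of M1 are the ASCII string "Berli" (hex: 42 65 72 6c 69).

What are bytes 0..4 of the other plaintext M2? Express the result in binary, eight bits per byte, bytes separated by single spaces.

00101011 11100100 01000001 11100101 01100011

First, C1 ⊕ C2 = (M1 ⊕ K) ⊕ (M2 ⊕ K) = M1 ⊕ M2, so the key drops out. Then M2 = (M1 ⊕ M2) ⊕ M1 over the first 5 bytes.
byte 0: (c8 xor a1) xor 42 = 69 xor 42 = 2b
byte 1: (26 xor a7) xor 65 = 81 xor 65 = e4
byte 2: (4c xor 7f) xor 72 = 33 xor 72 = 41
byte 3: (14 xor 9d) xor 6c = 89 xor 6c = e5
byte 4: (b4 xor be) xor 69 = 0a xor 69 = 63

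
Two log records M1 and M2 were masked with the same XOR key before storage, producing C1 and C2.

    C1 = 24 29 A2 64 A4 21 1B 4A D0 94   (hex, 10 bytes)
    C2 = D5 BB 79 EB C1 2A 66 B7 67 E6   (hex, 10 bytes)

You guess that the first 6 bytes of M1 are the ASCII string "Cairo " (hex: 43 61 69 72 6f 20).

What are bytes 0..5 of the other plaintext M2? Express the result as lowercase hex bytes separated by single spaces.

First, C1 ⊕ C2 = (M1 ⊕ K) ⊕ (M2 ⊕ K) = M1 ⊕ M2, so the key drops out. Then M2 = (M1 ⊕ M2) ⊕ M1 over the first 6 bytes.
byte 0: (24 XOR d5) XOR 43 = f1 XOR 43 = b2
byte 1: (29 XOR bb) XOR 61 = 92 XOR 61 = f3
byte 2: (a2 XOR 79) XOR 69 = db XOR 69 = b2
byte 3: (64 XOR eb) XOR 72 = 8f XOR 72 = fd
byte 4: (a4 XOR c1) XOR 6f = 65 XOR 6f = 0a
byte 5: (21 XOR 2a) XOR 20 = 0b XOR 20 = 2b

b2 f3 b2 fd 0a 2b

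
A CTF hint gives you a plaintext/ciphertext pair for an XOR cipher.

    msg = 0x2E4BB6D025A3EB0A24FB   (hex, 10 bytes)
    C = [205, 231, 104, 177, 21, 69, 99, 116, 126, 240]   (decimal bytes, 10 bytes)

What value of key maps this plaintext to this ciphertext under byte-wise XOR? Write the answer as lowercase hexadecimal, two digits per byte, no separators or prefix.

e3acde6130e6887e5a0b

Since C = msg ⊕ key, XORing both sides with msg gives key = msg ⊕ C.
byte 0: 2e XOR cd = e3
byte 1: 4b XOR e7 = ac
byte 2: b6 XOR 68 = de
byte 3: d0 XOR b1 = 61
byte 4: 25 XOR 15 = 30
byte 5: a3 XOR 45 = e6
byte 6: eb XOR 63 = 88
byte 7: 0a XOR 74 = 7e
byte 8: 24 XOR 7e = 5a
byte 9: fb XOR f0 = 0b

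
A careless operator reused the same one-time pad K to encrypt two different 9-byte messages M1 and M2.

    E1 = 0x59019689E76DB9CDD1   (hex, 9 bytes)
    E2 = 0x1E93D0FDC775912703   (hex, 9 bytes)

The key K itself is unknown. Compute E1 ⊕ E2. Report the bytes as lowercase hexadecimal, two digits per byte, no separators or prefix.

E1 ⊕ E2 = (M1 ⊕ K) ⊕ (M2 ⊕ K) = M1 ⊕ M2 — the shared key cancels under XOR.
59 ⊕ 1e = 47
01 ⊕ 93 = 92
96 ⊕ d0 = 46
89 ⊕ fd = 74
e7 ⊕ c7 = 20
6d ⊕ 75 = 18
b9 ⊕ 91 = 28
cd ⊕ 27 = ea
d1 ⊕ 03 = d2

47924674201828ead2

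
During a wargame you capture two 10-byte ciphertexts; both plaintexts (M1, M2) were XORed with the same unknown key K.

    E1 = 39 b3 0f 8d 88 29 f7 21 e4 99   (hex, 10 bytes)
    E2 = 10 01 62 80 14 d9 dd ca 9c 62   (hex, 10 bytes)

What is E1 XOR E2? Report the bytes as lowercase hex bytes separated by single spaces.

29 b2 6d 0d 9c f0 2a eb 78 fb

E1 ⊕ E2 = (M1 ⊕ K) ⊕ (M2 ⊕ K) = M1 ⊕ M2 — the shared key cancels under XOR.
39 ⊕ 10 = 29
b3 ⊕ 01 = b2
0f ⊕ 62 = 6d
8d ⊕ 80 = 0d
88 ⊕ 14 = 9c
29 ⊕ d9 = f0
f7 ⊕ dd = 2a
21 ⊕ ca = eb
e4 ⊕ 9c = 78
99 ⊕ 62 = fb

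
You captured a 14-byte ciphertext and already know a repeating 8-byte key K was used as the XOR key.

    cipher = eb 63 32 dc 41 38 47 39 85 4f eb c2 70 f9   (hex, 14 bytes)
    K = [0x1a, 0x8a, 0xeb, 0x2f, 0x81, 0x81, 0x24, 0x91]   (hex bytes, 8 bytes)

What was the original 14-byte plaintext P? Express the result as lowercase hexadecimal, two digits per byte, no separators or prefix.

The 8-byte key repeats, so the effective keystream is 1a 8a eb 2f 81 81 24 91 1a 8a eb 2f 81 81.
byte 0: eb xor 1a = f1
byte 1: 63 xor 8a = e9
byte 2: 32 xor eb = d9
byte 3: dc xor 2f = f3
byte 4: 41 xor 81 = c0
byte 5: 38 xor 81 = b9
byte 6: 47 xor 24 = 63
byte 7: 39 xor 91 = a8
byte 8: 85 xor 1a = 9f
byte 9: 4f xor 8a = c5
byte 10: eb xor eb = 00
byte 11: c2 xor 2f = ed
byte 12: 70 xor 81 = f1
byte 13: f9 xor 81 = 78

f1e9d9f3c0b963a89fc500edf178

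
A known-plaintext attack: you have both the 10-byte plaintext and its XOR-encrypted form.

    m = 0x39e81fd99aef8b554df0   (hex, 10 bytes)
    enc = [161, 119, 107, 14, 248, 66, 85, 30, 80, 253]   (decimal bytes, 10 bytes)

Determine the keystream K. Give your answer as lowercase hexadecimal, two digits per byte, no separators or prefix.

Since enc = m ⊕ K, XORing both sides with m gives K = m ⊕ enc.
byte 0: 39 xor a1 = 98
byte 1: e8 xor 77 = 9f
byte 2: 1f xor 6b = 74
byte 3: d9 xor 0e = d7
byte 4: 9a xor f8 = 62
byte 5: ef xor 42 = ad
byte 6: 8b xor 55 = de
byte 7: 55 xor 1e = 4b
byte 8: 4d xor 50 = 1d
byte 9: f0 xor fd = 0d

989f74d762adde4b1d0d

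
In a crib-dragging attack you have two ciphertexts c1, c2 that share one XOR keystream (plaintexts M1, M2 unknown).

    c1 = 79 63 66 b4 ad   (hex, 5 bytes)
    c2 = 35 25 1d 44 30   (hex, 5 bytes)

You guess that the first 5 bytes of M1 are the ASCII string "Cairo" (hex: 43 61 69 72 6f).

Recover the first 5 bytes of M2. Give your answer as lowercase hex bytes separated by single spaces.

0f 27 12 82 f2

First, c1 ⊕ c2 = (M1 ⊕ K) ⊕ (M2 ⊕ K) = M1 ⊕ M2, so the key drops out. Then M2 = (M1 ⊕ M2) ⊕ M1 over the first 5 bytes.
byte 0: (79 xor 35) xor 43 = 4c xor 43 = 0f
byte 1: (63 xor 25) xor 61 = 46 xor 61 = 27
byte 2: (66 xor 1d) xor 69 = 7b xor 69 = 12
byte 3: (b4 xor 44) xor 72 = f0 xor 72 = 82
byte 4: (ad xor 30) xor 6f = 9d xor 6f = f2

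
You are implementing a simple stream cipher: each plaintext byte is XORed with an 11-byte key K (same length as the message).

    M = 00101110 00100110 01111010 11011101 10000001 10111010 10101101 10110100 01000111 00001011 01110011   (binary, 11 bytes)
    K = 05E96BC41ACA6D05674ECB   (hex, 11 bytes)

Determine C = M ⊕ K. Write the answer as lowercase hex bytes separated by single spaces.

2b cf 11 19 9b 70 c0 b1 20 45 b8

00101110 xor 00000101 = 00101011
00100110 xor 11101001 = 11001111
01111010 xor 01101011 = 00010001
11011101 xor 11000100 = 00011001
10000001 xor 00011010 = 10011011
10111010 xor 11001010 = 01110000
10101101 xor 01101101 = 11000000
10110100 xor 00000101 = 10110001
01000111 xor 01100111 = 00100000
00001011 xor 01001110 = 01000101
01110011 xor 11001011 = 10111000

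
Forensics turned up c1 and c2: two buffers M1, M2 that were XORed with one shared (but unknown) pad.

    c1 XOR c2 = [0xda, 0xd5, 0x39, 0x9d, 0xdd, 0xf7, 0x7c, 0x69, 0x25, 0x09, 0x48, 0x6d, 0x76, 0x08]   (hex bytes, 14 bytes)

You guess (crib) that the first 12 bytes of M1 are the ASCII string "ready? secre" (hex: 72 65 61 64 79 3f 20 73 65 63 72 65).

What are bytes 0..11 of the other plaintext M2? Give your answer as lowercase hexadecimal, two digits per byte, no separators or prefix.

Since c1 ⊕ c2 = M1 ⊕ M2, XORing with the guessed M1 bytes yields the corresponding M2 bytes: M2 = (c1 ⊕ c2) ⊕ M1.
byte 0: 11011010 XOR 01110010 = 10101000
byte 1: 11010101 XOR 01100101 = 10110000
byte 2: 00111001 XOR 01100001 = 01011000
byte 3: 10011101 XOR 01100100 = 11111001
byte 4: 11011101 XOR 01111001 = 10100100
byte 5: 11110111 XOR 00111111 = 11001000
byte 6: 01111100 XOR 00100000 = 01011100
byte 7: 01101001 XOR 01110011 = 00011010
byte 8: 00100101 XOR 01100101 = 01000000
byte 9: 00001001 XOR 01100011 = 01101010
byte 10: 01001000 XOR 01110010 = 00111010
byte 11: 01101101 XOR 01100101 = 00001000

a8b058f9a4c85c1a406a3a08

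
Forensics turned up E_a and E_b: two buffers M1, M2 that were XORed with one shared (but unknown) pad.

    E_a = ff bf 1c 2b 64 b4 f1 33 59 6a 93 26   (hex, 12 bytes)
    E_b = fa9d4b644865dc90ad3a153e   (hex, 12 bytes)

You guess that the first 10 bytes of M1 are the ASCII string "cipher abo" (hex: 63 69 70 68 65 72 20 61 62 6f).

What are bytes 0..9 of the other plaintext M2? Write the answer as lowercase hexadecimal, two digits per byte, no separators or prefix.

664b272749a30dc2963f

First, E_a ⊕ E_b = (M1 ⊕ K) ⊕ (M2 ⊕ K) = M1 ⊕ M2, so the key drops out. Then M2 = (M1 ⊕ M2) ⊕ M1 over the first 10 bytes.
byte 0: (ff ^ fa) ^ 63 = 05 ^ 63 = 66
byte 1: (bf ^ 9d) ^ 69 = 22 ^ 69 = 4b
byte 2: (1c ^ 4b) ^ 70 = 57 ^ 70 = 27
byte 3: (2b ^ 64) ^ 68 = 4f ^ 68 = 27
byte 4: (64 ^ 48) ^ 65 = 2c ^ 65 = 49
byte 5: (b4 ^ 65) ^ 72 = d1 ^ 72 = a3
byte 6: (f1 ^ dc) ^ 20 = 2d ^ 20 = 0d
byte 7: (33 ^ 90) ^ 61 = a3 ^ 61 = c2
byte 8: (59 ^ ad) ^ 62 = f4 ^ 62 = 96
byte 9: (6a ^ 3a) ^ 6f = 50 ^ 6f = 3f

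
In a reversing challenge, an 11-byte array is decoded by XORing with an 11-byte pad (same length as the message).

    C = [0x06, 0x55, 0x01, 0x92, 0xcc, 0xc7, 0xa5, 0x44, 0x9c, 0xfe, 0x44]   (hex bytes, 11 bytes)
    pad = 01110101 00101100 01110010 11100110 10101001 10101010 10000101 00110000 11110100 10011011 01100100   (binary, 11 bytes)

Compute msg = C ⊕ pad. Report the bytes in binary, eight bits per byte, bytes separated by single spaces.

byte 0: 06 XOR 75 = 73
byte 1: 55 XOR 2c = 79
byte 2: 01 XOR 72 = 73
byte 3: 92 XOR e6 = 74
byte 4: cc XOR a9 = 65
byte 5: c7 XOR aa = 6d
byte 6: a5 XOR 85 = 20
byte 7: 44 XOR 30 = 74
byte 8: 9c XOR f4 = 68
byte 9: fe XOR 9b = 65
byte 10: 44 XOR 64 = 20

01110011 01111001 01110011 01110100 01100101 01101101 00100000 01110100 01101000 01100101 00100000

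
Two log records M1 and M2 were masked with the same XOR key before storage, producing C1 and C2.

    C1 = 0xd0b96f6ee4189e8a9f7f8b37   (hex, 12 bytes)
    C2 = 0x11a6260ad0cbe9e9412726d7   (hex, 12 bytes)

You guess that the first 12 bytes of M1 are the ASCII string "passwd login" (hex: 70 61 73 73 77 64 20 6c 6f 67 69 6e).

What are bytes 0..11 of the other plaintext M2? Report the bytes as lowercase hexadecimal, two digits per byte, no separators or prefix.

b17e3a1743b7570fb13fc48e

First, C1 ⊕ C2 = (M1 ⊕ K) ⊕ (M2 ⊕ K) = M1 ⊕ M2, so the key drops out. Then M2 = (M1 ⊕ M2) ⊕ M1 over the first 12 bytes.
byte 0: (d0 ^ 11) ^ 70 = c1 ^ 70 = b1
byte 1: (b9 ^ a6) ^ 61 = 1f ^ 61 = 7e
byte 2: (6f ^ 26) ^ 73 = 49 ^ 73 = 3a
byte 3: (6e ^ 0a) ^ 73 = 64 ^ 73 = 17
byte 4: (e4 ^ d0) ^ 77 = 34 ^ 77 = 43
byte 5: (18 ^ cb) ^ 64 = d3 ^ 64 = b7
byte 6: (9e ^ e9) ^ 20 = 77 ^ 20 = 57
byte 7: (8a ^ e9) ^ 6c = 63 ^ 6c = 0f
byte 8: (9f ^ 41) ^ 6f = de ^ 6f = b1
byte 9: (7f ^ 27) ^ 67 = 58 ^ 67 = 3f
byte 10: (8b ^ 26) ^ 69 = ad ^ 69 = c4
byte 11: (37 ^ d7) ^ 6e = e0 ^ 6e = 8e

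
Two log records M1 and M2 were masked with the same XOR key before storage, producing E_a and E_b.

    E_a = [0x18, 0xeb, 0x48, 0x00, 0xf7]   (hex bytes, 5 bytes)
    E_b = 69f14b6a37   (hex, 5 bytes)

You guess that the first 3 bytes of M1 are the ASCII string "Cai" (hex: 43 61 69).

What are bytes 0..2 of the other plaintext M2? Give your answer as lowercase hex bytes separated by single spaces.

32 7b 6a

First, E_a ⊕ E_b = (M1 ⊕ K) ⊕ (M2 ⊕ K) = M1 ⊕ M2, so the key drops out. Then M2 = (M1 ⊕ M2) ⊕ M1 over the first 3 bytes.
byte 0: (18 ^ 69) ^ 43 = 71 ^ 43 = 32
byte 1: (eb ^ f1) ^ 61 = 1a ^ 61 = 7b
byte 2: (48 ^ 4b) ^ 69 = 03 ^ 69 = 6a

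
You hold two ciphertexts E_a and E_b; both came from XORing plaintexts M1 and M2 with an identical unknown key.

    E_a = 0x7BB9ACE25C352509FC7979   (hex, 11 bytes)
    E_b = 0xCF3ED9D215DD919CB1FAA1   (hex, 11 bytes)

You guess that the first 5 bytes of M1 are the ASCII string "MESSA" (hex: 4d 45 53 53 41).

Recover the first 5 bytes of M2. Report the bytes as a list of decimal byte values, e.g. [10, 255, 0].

First, E_a ⊕ E_b = (M1 ⊕ K) ⊕ (M2 ⊕ K) = M1 ⊕ M2, so the key drops out. Then M2 = (M1 ⊕ M2) ⊕ M1 over the first 5 bytes.
byte 0: (7b ⊕ cf) ⊕ 4d = b4 ⊕ 4d = f9
byte 1: (b9 ⊕ 3e) ⊕ 45 = 87 ⊕ 45 = c2
byte 2: (ac ⊕ d9) ⊕ 53 = 75 ⊕ 53 = 26
byte 3: (e2 ⊕ d2) ⊕ 53 = 30 ⊕ 53 = 63
byte 4: (5c ⊕ 15) ⊕ 41 = 49 ⊕ 41 = 08

[249, 194, 38, 99, 8]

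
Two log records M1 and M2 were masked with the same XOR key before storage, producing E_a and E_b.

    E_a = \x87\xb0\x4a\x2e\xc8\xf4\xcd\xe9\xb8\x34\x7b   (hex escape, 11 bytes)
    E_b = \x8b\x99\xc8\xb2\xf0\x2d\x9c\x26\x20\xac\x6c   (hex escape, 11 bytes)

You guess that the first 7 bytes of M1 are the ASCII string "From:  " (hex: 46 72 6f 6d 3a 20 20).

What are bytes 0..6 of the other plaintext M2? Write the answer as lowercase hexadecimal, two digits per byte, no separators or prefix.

First, E_a ⊕ E_b = (M1 ⊕ K) ⊕ (M2 ⊕ K) = M1 ⊕ M2, so the key drops out. Then M2 = (M1 ⊕ M2) ⊕ M1 over the first 7 bytes.
byte 0: (87 ^ 8b) ^ 46 = 0c ^ 46 = 4a
byte 1: (b0 ^ 99) ^ 72 = 29 ^ 72 = 5b
byte 2: (4a ^ c8) ^ 6f = 82 ^ 6f = ed
byte 3: (2e ^ b2) ^ 6d = 9c ^ 6d = f1
byte 4: (c8 ^ f0) ^ 3a = 38 ^ 3a = 02
byte 5: (f4 ^ 2d) ^ 20 = d9 ^ 20 = f9
byte 6: (cd ^ 9c) ^ 20 = 51 ^ 20 = 71

4a5bedf102f971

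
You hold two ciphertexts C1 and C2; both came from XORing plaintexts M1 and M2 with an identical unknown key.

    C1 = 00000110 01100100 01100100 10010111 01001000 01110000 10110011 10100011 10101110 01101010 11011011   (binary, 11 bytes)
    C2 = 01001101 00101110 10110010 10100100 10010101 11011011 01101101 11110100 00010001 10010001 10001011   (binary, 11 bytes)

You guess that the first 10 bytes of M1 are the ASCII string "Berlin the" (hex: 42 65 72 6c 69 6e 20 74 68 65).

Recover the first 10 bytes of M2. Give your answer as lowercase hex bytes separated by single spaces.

09 2f a4 5f b4 c5 fe 23 d7 9e

First, C1 ⊕ C2 = (M1 ⊕ K) ⊕ (M2 ⊕ K) = M1 ⊕ M2, so the key drops out. Then M2 = (M1 ⊕ M2) ⊕ M1 over the first 10 bytes.
byte 0: (06 xor 4d) xor 42 = 4b xor 42 = 09
byte 1: (64 xor 2e) xor 65 = 4a xor 65 = 2f
byte 2: (64 xor b2) xor 72 = d6 xor 72 = a4
byte 3: (97 xor a4) xor 6c = 33 xor 6c = 5f
byte 4: (48 xor 95) xor 69 = dd xor 69 = b4
byte 5: (70 xor db) xor 6e = ab xor 6e = c5
byte 6: (b3 xor 6d) xor 20 = de xor 20 = fe
byte 7: (a3 xor f4) xor 74 = 57 xor 74 = 23
byte 8: (ae xor 11) xor 68 = bf xor 68 = d7
byte 9: (6a xor 91) xor 65 = fb xor 65 = 9e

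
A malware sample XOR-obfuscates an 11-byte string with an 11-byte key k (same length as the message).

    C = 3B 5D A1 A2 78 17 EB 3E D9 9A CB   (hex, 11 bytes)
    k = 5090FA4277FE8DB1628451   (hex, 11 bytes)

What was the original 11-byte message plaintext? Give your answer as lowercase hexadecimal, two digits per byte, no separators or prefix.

6bcd5be00fe9668fbb1e9a

3b xor 50 = 6b
5d xor 90 = cd
a1 xor fa = 5b
a2 xor 42 = e0
78 xor 77 = 0f
17 xor fe = e9
eb xor 8d = 66
3e xor b1 = 8f
d9 xor 62 = bb
9a xor 84 = 1e
cb xor 51 = 9a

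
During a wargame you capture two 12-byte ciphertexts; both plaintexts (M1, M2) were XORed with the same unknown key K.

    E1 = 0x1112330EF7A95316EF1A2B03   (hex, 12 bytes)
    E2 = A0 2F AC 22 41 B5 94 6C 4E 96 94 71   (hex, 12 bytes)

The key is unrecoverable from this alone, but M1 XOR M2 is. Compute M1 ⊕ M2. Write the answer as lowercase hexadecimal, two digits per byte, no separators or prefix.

b13d9f2cb61cc77aa18cbf72

E1 ⊕ E2 = (M1 ⊕ K) ⊕ (M2 ⊕ K) = M1 ⊕ M2 — the shared key cancels under XOR.
11 ^ a0 = b1
12 ^ 2f = 3d
33 ^ ac = 9f
0e ^ 22 = 2c
f7 ^ 41 = b6
a9 ^ b5 = 1c
53 ^ 94 = c7
16 ^ 6c = 7a
ef ^ 4e = a1
1a ^ 96 = 8c
2b ^ 94 = bf
03 ^ 71 = 72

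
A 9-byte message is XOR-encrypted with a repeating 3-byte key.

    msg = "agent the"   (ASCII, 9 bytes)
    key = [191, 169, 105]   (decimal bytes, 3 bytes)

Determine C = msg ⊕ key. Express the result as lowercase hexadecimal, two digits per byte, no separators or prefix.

dece0cd1dd49cbc10c

The 3-byte key repeats, so the effective keystream is bf a9 69 bf a9 69 bf a9 69.
byte 0: 61 XOR bf = de
byte 1: 67 XOR a9 = ce
byte 2: 65 XOR 69 = 0c
byte 3: 6e XOR bf = d1
byte 4: 74 XOR a9 = dd
byte 5: 20 XOR 69 = 49
byte 6: 74 XOR bf = cb
byte 7: 68 XOR a9 = c1
byte 8: 65 XOR 69 = 0c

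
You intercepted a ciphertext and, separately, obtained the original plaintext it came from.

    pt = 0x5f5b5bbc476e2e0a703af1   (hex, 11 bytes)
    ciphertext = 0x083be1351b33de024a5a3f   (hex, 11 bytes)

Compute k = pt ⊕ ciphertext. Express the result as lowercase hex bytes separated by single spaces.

Since ciphertext = pt ⊕ k, XORing both sides with pt gives k = pt ⊕ ciphertext.
byte 0: 5f XOR 08 = 57
byte 1: 5b XOR 3b = 60
byte 2: 5b XOR e1 = ba
byte 3: bc XOR 35 = 89
byte 4: 47 XOR 1b = 5c
byte 5: 6e XOR 33 = 5d
byte 6: 2e XOR de = f0
byte 7: 0a XOR 02 = 08
byte 8: 70 XOR 4a = 3a
byte 9: 3a XOR 5a = 60
byte 10: f1 XOR 3f = ce

57 60 ba 89 5c 5d f0 08 3a 60 ce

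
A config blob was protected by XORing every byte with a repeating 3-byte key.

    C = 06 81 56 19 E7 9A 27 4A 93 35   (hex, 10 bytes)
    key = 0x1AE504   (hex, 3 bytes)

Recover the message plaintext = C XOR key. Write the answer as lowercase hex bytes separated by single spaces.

1c 64 52 03 02 9e 3d af 97 2f

The 3-byte key repeats, so the effective keystream is 1a e5 04 1a e5 04 1a e5 04 1a.
byte 0: 00000110 ⊕ 00011010 = 00011100
byte 1: 10000001 ⊕ 11100101 = 01100100
byte 2: 01010110 ⊕ 00000100 = 01010010
byte 3: 00011001 ⊕ 00011010 = 00000011
byte 4: 11100111 ⊕ 11100101 = 00000010
byte 5: 10011010 ⊕ 00000100 = 10011110
byte 6: 00100111 ⊕ 00011010 = 00111101
byte 7: 01001010 ⊕ 11100101 = 10101111
byte 8: 10010011 ⊕ 00000100 = 10010111
byte 9: 00110101 ⊕ 00011010 = 00101111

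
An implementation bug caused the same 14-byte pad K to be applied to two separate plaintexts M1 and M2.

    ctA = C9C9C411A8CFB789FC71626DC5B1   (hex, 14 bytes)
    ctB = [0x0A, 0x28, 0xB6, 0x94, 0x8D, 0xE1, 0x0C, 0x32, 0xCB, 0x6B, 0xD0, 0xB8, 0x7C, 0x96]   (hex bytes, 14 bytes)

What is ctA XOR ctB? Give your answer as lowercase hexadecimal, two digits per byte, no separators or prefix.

c3e17285252ebbbb371ab2d5b927

ctA ⊕ ctB = (M1 ⊕ K) ⊕ (M2 ⊕ K) = M1 ⊕ M2 — the shared key cancels under XOR.
byte 0: 11001001 xor 00001010 = 11000011
byte 1: 11001001 xor 00101000 = 11100001
byte 2: 11000100 xor 10110110 = 01110010
byte 3: 00010001 xor 10010100 = 10000101
byte 4: 10101000 xor 10001101 = 00100101
byte 5: 11001111 xor 11100001 = 00101110
byte 6: 10110111 xor 00001100 = 10111011
byte 7: 10001001 xor 00110010 = 10111011
byte 8: 11111100 xor 11001011 = 00110111
byte 9: 01110001 xor 01101011 = 00011010
byte 10: 01100010 xor 11010000 = 10110010
byte 11: 01101101 xor 10111000 = 11010101
byte 12: 11000101 xor 01111100 = 10111001
byte 13: 10110001 xor 10010110 = 00100111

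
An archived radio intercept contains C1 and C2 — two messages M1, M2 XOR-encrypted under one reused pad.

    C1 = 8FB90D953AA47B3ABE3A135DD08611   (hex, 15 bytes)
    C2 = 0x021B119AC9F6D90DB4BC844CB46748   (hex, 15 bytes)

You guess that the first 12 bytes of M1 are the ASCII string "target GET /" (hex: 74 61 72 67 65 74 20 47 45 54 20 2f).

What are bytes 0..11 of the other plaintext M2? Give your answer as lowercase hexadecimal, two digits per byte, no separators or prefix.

First, C1 ⊕ C2 = (M1 ⊕ K) ⊕ (M2 ⊕ K) = M1 ⊕ M2, so the key drops out. Then M2 = (M1 ⊕ M2) ⊕ M1 over the first 12 bytes.
byte 0: (8f XOR 02) XOR 74 = 8d XOR 74 = f9
byte 1: (b9 XOR 1b) XOR 61 = a2 XOR 61 = c3
byte 2: (0d XOR 11) XOR 72 = 1c XOR 72 = 6e
byte 3: (95 XOR 9a) XOR 67 = 0f XOR 67 = 68
byte 4: (3a XOR c9) XOR 65 = f3 XOR 65 = 96
byte 5: (a4 XOR f6) XOR 74 = 52 XOR 74 = 26
byte 6: (7b XOR d9) XOR 20 = a2 XOR 20 = 82
byte 7: (3a XOR 0d) XOR 47 = 37 XOR 47 = 70
byte 8: (be XOR b4) XOR 45 = 0a XOR 45 = 4f
byte 9: (3a XOR bc) XOR 54 = 86 XOR 54 = d2
byte 10: (13 XOR 84) XOR 20 = 97 XOR 20 = b7
byte 11: (5d XOR 4c) XOR 2f = 11 XOR 2f = 3e

f9c36e68962682704fd2b73e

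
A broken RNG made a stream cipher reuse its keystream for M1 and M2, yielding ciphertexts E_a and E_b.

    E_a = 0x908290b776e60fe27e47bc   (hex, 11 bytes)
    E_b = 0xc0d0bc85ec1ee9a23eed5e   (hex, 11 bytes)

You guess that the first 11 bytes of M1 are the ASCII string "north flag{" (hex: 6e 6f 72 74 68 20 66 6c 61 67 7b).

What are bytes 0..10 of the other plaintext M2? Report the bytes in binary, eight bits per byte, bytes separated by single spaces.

First, E_a ⊕ E_b = (M1 ⊕ K) ⊕ (M2 ⊕ K) = M1 ⊕ M2, so the key drops out. Then M2 = (M1 ⊕ M2) ⊕ M1 over the first 11 bytes.
byte 0: (90 ⊕ c0) ⊕ 6e = 50 ⊕ 6e = 3e
byte 1: (82 ⊕ d0) ⊕ 6f = 52 ⊕ 6f = 3d
byte 2: (90 ⊕ bc) ⊕ 72 = 2c ⊕ 72 = 5e
byte 3: (b7 ⊕ 85) ⊕ 74 = 32 ⊕ 74 = 46
byte 4: (76 ⊕ ec) ⊕ 68 = 9a ⊕ 68 = f2
byte 5: (e6 ⊕ 1e) ⊕ 20 = f8 ⊕ 20 = d8
byte 6: (0f ⊕ e9) ⊕ 66 = e6 ⊕ 66 = 80
byte 7: (e2 ⊕ a2) ⊕ 6c = 40 ⊕ 6c = 2c
byte 8: (7e ⊕ 3e) ⊕ 61 = 40 ⊕ 61 = 21
byte 9: (47 ⊕ ed) ⊕ 67 = aa ⊕ 67 = cd
byte 10: (bc ⊕ 5e) ⊕ 7b = e2 ⊕ 7b = 99

00111110 00111101 01011110 01000110 11110010 11011000 10000000 00101100 00100001 11001101 10011001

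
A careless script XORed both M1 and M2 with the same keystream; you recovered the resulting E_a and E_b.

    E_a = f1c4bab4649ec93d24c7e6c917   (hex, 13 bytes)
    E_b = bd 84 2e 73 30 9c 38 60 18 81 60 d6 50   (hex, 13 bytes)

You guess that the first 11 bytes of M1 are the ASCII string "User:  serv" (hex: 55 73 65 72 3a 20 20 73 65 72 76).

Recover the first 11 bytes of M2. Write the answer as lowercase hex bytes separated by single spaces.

First, E_a ⊕ E_b = (M1 ⊕ K) ⊕ (M2 ⊕ K) = M1 ⊕ M2, so the key drops out. Then M2 = (M1 ⊕ M2) ⊕ M1 over the first 11 bytes.
byte 0: (f1 XOR bd) XOR 55 = 4c XOR 55 = 19
byte 1: (c4 XOR 84) XOR 73 = 40 XOR 73 = 33
byte 2: (ba XOR 2e) XOR 65 = 94 XOR 65 = f1
byte 3: (b4 XOR 73) XOR 72 = c7 XOR 72 = b5
byte 4: (64 XOR 30) XOR 3a = 54 XOR 3a = 6e
byte 5: (9e XOR 9c) XOR 20 = 02 XOR 20 = 22
byte 6: (c9 XOR 38) XOR 20 = f1 XOR 20 = d1
byte 7: (3d XOR 60) XOR 73 = 5d XOR 73 = 2e
byte 8: (24 XOR 18) XOR 65 = 3c XOR 65 = 59
byte 9: (c7 XOR 81) XOR 72 = 46 XOR 72 = 34
byte 10: (e6 XOR 60) XOR 76 = 86 XOR 76 = f0

19 33 f1 b5 6e 22 d1 2e 59 34 f0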